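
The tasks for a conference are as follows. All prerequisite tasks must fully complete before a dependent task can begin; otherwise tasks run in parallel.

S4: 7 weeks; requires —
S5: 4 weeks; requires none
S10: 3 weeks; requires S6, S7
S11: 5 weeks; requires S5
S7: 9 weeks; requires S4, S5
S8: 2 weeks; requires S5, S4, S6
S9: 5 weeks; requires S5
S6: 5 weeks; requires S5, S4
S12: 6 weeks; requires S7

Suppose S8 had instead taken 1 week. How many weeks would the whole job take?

22

Actual critical path: S4→S7→S12 = 7+9+6 = 22 ⇒ 22 weeks.
The longest path through S8 is only 14 weeks, so S8 has float 8.
The critical path is still S4→S7→S12; finish is now 22 weeks.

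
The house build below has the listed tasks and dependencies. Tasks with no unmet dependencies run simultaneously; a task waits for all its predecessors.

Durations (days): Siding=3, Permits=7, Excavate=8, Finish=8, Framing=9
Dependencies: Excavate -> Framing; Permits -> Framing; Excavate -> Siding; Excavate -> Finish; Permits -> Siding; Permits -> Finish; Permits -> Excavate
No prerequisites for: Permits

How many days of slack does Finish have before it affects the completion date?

1

Critical path: Permits→Excavate→Framing = 7+8+9 = 24, so the finish is 24 days.
The longest chain containing Finish totals 23 days.
So Finish can slip 24 − 23 = 1 day.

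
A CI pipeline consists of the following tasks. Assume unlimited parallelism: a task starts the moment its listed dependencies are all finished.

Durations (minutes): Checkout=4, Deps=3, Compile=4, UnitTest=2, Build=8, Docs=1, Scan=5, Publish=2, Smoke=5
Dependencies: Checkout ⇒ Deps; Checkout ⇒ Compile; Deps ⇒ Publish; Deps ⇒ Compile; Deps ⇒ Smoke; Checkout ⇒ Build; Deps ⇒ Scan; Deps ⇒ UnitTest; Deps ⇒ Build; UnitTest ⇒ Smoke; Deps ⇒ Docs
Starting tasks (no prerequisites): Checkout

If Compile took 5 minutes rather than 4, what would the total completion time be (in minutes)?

As given, the longest chain is Checkout→Deps→Build = 4+3+8 = 15, so the finish is 15 minutes.
Compile has 4 minutes of float (longest path through it is 11).
That remains the longest chain; total 15 minutes.

15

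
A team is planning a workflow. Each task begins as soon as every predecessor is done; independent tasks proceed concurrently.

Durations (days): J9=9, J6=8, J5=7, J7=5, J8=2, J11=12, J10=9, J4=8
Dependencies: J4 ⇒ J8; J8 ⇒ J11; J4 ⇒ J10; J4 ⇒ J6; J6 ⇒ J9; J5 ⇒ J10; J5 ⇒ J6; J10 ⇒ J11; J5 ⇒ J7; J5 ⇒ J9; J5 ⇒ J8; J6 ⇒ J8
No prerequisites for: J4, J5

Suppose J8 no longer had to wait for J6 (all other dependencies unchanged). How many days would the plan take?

Before: longest chain J4→J6→J8→J11 = 8+8+2+12 = 30, finish 30.
Without J6→J8, J8's earliest start moves from 16 to 8.
New critical path: J4→J10→J11 = 8+9+12 = 29 ⇒ 29 days.

29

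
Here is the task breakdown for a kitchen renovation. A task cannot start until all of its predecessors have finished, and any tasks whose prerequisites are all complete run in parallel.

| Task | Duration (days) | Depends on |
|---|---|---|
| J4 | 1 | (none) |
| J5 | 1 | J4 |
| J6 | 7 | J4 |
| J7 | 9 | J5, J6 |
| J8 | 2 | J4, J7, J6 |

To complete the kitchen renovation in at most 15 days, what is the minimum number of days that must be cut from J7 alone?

4

Current finish: 19 days; target: 15.
J7 is on every critical path, so each day cut from J7 cuts the finish by one (this holds down to a finish of 11).
Need 19 − 15 = 4 days off J7 → J7 becomes 5 days, finish becomes 15.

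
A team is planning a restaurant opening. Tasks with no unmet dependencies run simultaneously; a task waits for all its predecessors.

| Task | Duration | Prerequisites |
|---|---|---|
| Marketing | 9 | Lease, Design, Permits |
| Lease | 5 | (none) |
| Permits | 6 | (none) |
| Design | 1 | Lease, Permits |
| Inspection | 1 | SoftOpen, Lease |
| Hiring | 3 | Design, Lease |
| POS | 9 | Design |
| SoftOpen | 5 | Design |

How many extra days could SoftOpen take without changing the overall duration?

3

Critical path: Permits→Design→POS = 6+1+9 = 16, so the finish is 16 days.
Longest path through SoftOpen: 13 days (earliest finish 12, latest finish 15).
Float = 16 − 13 = 3.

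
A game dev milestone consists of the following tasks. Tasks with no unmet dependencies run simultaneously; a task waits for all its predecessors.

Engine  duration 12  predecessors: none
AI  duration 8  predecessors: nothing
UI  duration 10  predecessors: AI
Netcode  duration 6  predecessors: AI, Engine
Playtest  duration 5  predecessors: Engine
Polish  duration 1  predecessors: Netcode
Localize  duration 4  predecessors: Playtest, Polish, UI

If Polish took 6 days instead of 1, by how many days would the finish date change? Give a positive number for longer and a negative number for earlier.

Critical path before the change: Engine→Netcode→Polish→Localize = 12+6+1+4 = 23 giving 23 days.
Polish lies on that path, so at 6 days the path becomes 28 days.
That remains the longest chain; total 28 days.
Change in finish: 28 − 23 = +5 days.

5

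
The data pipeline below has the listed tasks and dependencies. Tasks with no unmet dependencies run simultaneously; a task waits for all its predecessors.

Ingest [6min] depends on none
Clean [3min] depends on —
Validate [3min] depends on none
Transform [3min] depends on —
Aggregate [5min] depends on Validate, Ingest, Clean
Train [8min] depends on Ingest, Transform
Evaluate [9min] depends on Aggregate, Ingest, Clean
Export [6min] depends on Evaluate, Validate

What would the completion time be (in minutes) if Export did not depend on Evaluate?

20

With the dependency in place, Ingest→Aggregate→Evaluate→Export = 6+5+9+6 = 26 sets the finish at 26 minutes.
Without Evaluate→Export, Export's earliest start moves from 20 to 3.
The longest chain is now Ingest→Aggregate→Evaluate = 6+5+9 = 20, so the data pipeline takes 20 minutes.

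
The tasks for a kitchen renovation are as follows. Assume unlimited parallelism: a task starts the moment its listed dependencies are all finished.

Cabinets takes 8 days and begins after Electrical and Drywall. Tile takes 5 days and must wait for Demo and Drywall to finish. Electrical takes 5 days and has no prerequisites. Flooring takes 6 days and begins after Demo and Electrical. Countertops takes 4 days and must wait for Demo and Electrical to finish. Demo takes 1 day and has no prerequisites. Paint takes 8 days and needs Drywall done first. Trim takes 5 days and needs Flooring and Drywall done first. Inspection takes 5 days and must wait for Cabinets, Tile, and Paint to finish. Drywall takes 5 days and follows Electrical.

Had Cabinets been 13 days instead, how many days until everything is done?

Actual critical path: Electrical→Drywall→Cabinets→Inspection = 5+5+8+5 = 23 ⇒ 23 days.
Since Cabinets is critical, the +5 change carries straight to that chain (now 28 days).
The critical path is still Electrical→Drywall→Cabinets→Inspection; finish is now 28 days.

28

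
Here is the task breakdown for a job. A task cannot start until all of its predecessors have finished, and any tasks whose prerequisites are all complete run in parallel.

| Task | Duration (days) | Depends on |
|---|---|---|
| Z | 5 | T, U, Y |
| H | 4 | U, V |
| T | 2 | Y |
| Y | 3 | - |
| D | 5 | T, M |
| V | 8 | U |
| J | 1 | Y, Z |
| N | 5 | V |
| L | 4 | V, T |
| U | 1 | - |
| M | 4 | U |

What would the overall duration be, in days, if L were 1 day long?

14

Actual critical path: U→V→N = 1+8+5 = 14 ⇒ 14 days.
L is off the critical path — its longest chain is 13 days, giving 1 of slack.
No other chain overtakes it, so the finish is 14 days.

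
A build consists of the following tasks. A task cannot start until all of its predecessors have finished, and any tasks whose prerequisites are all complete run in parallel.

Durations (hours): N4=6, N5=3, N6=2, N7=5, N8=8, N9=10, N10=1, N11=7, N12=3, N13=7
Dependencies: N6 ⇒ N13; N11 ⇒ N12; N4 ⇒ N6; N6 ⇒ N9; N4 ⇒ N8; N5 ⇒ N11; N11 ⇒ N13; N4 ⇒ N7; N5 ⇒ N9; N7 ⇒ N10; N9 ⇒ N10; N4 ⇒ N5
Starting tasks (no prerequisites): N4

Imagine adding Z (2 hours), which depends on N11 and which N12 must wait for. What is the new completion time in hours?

23

Originally the plan takes 23 hours.
With Z inserted, N12 now waits for max(N11, Z).
New critical path: N4→N5→N11→N13 = 6+3+7+7 = 23 ⇒ 23 hours.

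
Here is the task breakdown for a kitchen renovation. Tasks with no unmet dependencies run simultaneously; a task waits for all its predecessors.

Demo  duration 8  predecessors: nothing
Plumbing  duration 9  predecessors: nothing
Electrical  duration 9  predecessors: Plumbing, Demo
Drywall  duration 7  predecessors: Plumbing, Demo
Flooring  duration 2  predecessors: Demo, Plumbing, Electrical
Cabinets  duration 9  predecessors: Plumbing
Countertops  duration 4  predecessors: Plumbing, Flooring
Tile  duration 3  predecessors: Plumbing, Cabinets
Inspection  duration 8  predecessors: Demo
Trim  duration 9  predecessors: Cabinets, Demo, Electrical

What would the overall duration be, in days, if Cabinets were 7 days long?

27

The binding path is Plumbing→Cabinets→Trim = 9+9+9 = 27; finish at 27 days.
Cabinets is on the critical path; changing it to 7 makes that path 25 days.
Now Plumbing→Electrical→Trim = 9+9+9 = 27 is longest, so the finish becomes 27 days.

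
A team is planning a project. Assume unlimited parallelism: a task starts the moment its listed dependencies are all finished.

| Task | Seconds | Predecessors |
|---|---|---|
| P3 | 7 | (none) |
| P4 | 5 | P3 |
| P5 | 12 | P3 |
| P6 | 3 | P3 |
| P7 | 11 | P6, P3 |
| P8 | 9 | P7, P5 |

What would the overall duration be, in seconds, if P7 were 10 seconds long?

29

Actual critical path: P3→P6→P7→P8 = 7+3+11+9 = 30 ⇒ 30 seconds.
P7 is on the critical path; changing it to 10 makes that path 29 seconds.
No other chain overtakes it, so the finish is 29 seconds.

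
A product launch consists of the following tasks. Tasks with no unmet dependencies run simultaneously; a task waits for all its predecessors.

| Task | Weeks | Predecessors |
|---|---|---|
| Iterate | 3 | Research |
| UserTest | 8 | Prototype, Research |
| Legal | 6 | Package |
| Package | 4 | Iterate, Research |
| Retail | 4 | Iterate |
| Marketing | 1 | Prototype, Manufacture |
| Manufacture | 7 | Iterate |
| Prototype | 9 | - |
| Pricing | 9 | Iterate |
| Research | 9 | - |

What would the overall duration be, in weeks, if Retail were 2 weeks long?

22

Critical path before the change: Research→Iterate→Package→Legal = 9+3+4+6 = 22 giving 22 weeks.
Retail is off the critical path — its longest chain is 16 weeks, giving 6 of slack.
That remains the longest chain; total 22 weeks.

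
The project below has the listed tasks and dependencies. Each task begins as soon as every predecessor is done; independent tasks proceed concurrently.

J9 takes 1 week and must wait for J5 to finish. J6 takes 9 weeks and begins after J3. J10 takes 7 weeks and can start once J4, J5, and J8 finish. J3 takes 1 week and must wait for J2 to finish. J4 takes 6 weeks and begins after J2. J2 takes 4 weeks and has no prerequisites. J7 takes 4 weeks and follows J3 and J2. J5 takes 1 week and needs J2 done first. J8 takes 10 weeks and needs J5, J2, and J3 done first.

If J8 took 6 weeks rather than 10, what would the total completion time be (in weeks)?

18

The binding path is J2→J3→J8→J10 = 4+1+10+7 = 22; finish at 22 weeks.
J8 lies on that path, so at 6 weeks the path becomes 18 weeks.
No other chain overtakes it, so the finish is 18 weeks.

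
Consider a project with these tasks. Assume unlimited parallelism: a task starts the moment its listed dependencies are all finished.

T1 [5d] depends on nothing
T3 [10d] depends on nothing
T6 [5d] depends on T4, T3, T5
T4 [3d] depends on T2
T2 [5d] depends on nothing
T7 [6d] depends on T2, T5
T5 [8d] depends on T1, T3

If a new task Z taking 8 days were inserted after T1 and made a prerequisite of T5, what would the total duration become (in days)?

27

Originally the plan takes 24 days.
With Z inserted, T5 now waits for max(T1, T3, Z).
New critical path: T1→Z→T5→T7 = 5+8+8+6 = 27 ⇒ 27 days.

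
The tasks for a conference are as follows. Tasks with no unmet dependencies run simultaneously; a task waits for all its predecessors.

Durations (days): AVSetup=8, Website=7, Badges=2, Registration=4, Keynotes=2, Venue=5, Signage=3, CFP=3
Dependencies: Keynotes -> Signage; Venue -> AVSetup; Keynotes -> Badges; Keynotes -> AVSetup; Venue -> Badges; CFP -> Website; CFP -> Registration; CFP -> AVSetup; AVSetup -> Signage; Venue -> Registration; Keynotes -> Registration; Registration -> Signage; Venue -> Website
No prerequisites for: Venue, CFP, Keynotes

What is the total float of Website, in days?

Critical path: Venue→AVSetup→Signage = 5+8+3 = 16, so the finish is 16 days.
The longest chain containing Website totals 12 days.
Float = 16 − 12 = 4.

4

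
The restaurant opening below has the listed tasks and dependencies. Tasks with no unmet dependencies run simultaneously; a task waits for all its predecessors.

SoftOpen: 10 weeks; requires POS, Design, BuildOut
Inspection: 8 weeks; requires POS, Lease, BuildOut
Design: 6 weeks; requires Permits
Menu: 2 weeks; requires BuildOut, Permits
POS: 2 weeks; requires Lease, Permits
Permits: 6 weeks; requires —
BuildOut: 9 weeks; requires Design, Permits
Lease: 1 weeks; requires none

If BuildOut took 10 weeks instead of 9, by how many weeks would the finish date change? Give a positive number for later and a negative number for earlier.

Critical path before the change: Permits→Design→BuildOut→SoftOpen = 6+6+9+10 = 31 giving 31 weeks.
Since BuildOut is critical, the +1 change carries straight to that chain (now 32 weeks).
That remains the longest chain; total 32 weeks.
Change in finish: 32 − 31 = +1 weeks.

1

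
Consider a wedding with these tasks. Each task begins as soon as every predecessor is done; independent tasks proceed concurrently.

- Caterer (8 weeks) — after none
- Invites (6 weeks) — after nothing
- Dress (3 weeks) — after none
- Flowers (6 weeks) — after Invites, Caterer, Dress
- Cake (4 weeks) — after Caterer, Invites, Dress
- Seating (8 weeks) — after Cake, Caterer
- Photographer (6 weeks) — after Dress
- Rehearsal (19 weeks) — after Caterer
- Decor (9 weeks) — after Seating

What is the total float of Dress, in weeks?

5

The longest chain is Caterer→Cake→Seating→Decor = 8+4+8+9 = 29; overall finish 29 weeks.
Dress finishes as early as 3 and must finish by 8.
Float = 29 − 24 = 5.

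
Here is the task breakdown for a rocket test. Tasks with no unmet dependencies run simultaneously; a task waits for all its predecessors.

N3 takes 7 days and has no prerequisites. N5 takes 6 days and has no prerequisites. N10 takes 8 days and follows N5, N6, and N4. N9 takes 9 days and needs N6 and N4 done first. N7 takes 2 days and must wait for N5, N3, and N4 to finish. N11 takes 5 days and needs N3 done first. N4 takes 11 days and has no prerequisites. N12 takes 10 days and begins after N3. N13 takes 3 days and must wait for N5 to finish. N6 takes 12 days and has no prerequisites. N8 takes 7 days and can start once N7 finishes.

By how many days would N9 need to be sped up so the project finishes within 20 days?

1

Current finish: 21 days; target: 20.
N9 is on every critical path, so each day cut from N9 cuts the finish by one (this holds down to a finish of 20).
Need 21 − 20 = 1 day off N9 → N9 becomes 8 days, finish becomes 20.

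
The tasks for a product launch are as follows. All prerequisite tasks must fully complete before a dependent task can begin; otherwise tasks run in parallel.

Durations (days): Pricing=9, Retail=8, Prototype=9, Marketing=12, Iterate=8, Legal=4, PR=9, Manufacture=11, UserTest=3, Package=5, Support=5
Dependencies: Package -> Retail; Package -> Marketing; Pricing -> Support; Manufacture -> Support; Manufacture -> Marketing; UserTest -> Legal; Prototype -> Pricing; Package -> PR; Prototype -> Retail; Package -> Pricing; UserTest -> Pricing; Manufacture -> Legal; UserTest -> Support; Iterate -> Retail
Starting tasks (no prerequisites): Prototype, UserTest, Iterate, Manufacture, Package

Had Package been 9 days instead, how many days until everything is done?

The binding path is Prototype→Pricing→Support = 9+9+5 = 23; finish at 23 days.
Package is off the critical path — its longest chain is 19 days, giving 4 of slack.
No other chain overtakes it, so the finish is 23 days.

23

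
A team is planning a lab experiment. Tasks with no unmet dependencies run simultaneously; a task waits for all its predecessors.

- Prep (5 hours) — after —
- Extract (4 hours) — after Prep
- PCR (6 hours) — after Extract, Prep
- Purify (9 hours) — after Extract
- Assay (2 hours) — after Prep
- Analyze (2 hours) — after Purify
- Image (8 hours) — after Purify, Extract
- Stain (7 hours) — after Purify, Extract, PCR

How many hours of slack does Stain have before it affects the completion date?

Critical path: Prep→Extract→Purify→Image = 5+4+9+8 = 26, so the finish is 26 hours.
The longest chain containing Stain totals 25 hours.
So Stain can slip 26 − 25 = 1 hour.

1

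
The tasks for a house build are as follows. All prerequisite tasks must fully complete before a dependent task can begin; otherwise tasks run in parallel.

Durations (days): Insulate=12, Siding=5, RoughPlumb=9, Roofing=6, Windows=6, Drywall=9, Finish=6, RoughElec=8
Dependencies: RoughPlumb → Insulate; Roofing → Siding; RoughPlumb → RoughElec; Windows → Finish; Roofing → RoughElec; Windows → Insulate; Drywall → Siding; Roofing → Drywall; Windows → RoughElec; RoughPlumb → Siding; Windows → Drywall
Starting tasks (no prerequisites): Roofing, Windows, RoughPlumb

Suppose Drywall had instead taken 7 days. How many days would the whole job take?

21

As given, the longest chain is RoughPlumb→Insulate = 9+12 = 21, so the finish is 21 days.
Drywall is off the critical path — its longest chain is 20 days, giving 1 of slack.
No other chain overtakes it, so the finish is 21 days.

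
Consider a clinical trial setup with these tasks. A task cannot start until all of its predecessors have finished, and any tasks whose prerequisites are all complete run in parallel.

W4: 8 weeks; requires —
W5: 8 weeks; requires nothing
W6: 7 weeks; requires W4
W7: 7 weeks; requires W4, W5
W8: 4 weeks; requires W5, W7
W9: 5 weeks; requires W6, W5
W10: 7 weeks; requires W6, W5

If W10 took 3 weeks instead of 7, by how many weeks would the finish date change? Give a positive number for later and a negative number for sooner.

-2

The binding path is W4→W6→W10 = 8+7+7 = 22; finish at 22 weeks.
W10 lies on that path, so at 3 weeks the path becomes 18 weeks.
Now W4→W6→W9 = 8+7+5 = 20 is longest, so the finish becomes 20 weeks.
Change in finish: 20 − 22 = -2 weeks.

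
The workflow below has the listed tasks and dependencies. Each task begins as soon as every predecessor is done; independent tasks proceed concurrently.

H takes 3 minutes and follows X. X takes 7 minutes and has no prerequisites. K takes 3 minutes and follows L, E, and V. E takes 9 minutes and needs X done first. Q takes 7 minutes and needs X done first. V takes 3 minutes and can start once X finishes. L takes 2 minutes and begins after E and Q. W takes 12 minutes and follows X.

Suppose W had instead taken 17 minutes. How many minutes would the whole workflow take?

24

Baseline: X→E→L→K = 7+9+2+3 = 21 → 21 minutes.
W is off the critical path — its longest chain is 19 minutes, giving 2 of slack.
The binding chain switches to X→W = 7+17 = 24; finish 24 minutes.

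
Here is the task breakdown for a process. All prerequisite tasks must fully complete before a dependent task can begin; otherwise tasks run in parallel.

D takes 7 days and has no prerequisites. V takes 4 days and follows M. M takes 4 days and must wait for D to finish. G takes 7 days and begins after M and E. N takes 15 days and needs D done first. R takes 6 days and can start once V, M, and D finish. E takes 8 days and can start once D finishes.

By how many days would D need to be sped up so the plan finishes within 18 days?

4

Current finish: 22 days; target: 18.
D is on every critical path, so each day cut from D cuts the finish by one (this holds down to a finish of 16).
Need 22 − 18 = 4 days off D → D becomes 3 days, finish becomes 18.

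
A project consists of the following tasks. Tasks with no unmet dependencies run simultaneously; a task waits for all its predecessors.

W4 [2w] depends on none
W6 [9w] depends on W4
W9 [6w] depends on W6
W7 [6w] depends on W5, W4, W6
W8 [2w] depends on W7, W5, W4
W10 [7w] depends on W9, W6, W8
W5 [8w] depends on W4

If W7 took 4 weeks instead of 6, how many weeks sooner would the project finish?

Critical path before the change: W4→W6→W7→W8→W10 = 2+9+6+2+7 = 26 giving 26 weeks.
W7 lies on that path, so at 4 weeks the path becomes 24 weeks.
That remains the longest chain; total 24 weeks.
Change in finish: 24 − 26 = -2 weeks.

2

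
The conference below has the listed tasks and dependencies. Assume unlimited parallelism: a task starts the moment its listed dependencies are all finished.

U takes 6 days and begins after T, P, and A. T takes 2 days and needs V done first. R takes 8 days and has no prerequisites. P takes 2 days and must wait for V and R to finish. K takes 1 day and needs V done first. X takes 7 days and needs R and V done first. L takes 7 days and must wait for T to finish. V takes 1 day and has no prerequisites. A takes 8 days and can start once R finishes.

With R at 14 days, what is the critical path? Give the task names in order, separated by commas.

R, A, U

Actual critical path: R→A→U = 8+8+6 = 22 ⇒ 22 days.
R lies on that path, so at 14 days the path becomes 28 days.
That remains the longest chain; total 28 days.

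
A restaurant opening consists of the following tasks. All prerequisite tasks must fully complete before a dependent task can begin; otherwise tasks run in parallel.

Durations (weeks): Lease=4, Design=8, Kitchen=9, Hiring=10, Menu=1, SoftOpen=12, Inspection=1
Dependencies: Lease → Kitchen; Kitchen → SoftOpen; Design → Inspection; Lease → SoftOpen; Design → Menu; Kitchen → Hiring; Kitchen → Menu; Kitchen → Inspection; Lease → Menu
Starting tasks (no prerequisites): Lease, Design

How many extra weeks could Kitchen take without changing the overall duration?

0

Lease→Kitchen→SoftOpen = 4+9+12 = 25 sets the makespan at 25 weeks.
Kitchen finishes as early as 13 and must finish by 13.
Slack of Kitchen = 4 − 4 = 0 weeks.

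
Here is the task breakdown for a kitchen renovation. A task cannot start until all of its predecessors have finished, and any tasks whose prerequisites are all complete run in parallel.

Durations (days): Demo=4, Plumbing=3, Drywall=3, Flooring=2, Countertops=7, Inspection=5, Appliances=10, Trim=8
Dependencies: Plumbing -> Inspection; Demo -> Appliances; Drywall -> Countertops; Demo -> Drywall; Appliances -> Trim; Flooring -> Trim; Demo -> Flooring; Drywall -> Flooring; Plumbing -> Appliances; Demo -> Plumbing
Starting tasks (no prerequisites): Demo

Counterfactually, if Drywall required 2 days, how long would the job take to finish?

As given, the longest chain is Demo→Plumbing→Appliances→Trim = 4+3+10+8 = 25, so the finish is 25 days.
Drywall has 8 days of float (longest path through it is 17).
No other chain overtakes it, so the finish is 25 days.

25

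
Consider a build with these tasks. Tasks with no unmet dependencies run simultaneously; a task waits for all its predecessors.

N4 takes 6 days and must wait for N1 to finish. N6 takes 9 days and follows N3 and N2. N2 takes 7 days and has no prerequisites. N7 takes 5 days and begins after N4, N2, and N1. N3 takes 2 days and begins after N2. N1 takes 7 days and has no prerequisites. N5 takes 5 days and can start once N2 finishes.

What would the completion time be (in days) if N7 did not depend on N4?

Original critical path: N1→N4→N7 = 7+6+5 = 18 ⇒ 18 days.
Without N4→N7, N7's earliest start moves from 13 to 7.
After: N2→N3→N6 = 7+2+9 = 18 → 18 days.

18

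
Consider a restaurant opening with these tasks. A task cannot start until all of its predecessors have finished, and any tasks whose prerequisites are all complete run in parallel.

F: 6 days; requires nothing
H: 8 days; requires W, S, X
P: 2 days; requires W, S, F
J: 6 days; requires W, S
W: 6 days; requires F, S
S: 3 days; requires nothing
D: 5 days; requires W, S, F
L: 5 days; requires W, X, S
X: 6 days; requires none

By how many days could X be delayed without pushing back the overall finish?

6

Critical path: F→W→H = 6+6+8 = 20, so the finish is 20 days.
The longest chain containing X totals 14 days.
Float = 20 − 14 = 6.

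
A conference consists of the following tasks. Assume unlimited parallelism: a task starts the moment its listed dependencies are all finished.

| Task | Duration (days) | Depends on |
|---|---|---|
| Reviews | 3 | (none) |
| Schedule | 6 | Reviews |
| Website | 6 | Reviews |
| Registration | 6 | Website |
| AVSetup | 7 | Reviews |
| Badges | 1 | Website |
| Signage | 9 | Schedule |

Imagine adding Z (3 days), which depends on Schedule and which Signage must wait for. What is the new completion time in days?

Originally the project takes 18 days.
With Z inserted, Signage now waits for max(Schedule, Z).
New critical path: Reviews→Schedule→Z→Signage = 3+6+3+9 = 21 ⇒ 21 days.

21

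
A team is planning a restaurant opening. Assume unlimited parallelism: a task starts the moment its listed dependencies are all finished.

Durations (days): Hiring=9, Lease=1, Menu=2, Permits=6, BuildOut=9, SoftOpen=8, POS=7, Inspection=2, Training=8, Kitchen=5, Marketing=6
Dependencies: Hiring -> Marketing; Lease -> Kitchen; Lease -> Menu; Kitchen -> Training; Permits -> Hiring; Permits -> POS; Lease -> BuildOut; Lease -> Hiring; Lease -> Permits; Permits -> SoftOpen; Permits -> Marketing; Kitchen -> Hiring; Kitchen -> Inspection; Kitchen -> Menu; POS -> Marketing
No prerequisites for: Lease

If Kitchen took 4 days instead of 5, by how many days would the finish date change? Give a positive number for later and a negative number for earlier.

0

As given, the longest chain is Lease→Permits→Hiring→Marketing = 1+6+9+6 = 22, so the finish is 22 days.
The longest path through Kitchen is only 21 days, so Kitchen has float 1.
No other chain overtakes it, so the finish is 22 days.
Change in finish: 22 − 22 = +0 days.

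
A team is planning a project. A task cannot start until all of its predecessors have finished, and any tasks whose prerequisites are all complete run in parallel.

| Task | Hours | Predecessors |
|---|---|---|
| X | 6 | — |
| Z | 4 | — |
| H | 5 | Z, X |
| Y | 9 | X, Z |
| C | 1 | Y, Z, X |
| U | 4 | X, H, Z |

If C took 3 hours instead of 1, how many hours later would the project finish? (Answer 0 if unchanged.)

Baseline: X→Y→C = 6+9+1 = 16 → 16 hours.
C is on the critical path; changing it to 3 makes that path 18 hours.
No other chain overtakes it, so the finish is 18 hours.
Change in finish: 18 − 16 = +2 hours.

2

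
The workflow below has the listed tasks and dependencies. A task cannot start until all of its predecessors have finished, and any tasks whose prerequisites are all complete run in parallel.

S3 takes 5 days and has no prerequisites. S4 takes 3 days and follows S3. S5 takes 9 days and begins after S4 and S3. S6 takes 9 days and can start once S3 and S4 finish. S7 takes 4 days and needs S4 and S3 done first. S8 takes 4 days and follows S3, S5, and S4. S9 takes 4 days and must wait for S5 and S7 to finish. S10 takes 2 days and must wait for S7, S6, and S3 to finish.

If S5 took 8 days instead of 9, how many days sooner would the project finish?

Baseline: S3→S4→S5→S8 = 5+3+9+4 = 21 → 21 days.
S5 is on the critical path; changing it to 8 makes that path 20 days.
No other chain overtakes it, so the finish is 20 days.
Change in finish: 20 − 21 = -1 days.

1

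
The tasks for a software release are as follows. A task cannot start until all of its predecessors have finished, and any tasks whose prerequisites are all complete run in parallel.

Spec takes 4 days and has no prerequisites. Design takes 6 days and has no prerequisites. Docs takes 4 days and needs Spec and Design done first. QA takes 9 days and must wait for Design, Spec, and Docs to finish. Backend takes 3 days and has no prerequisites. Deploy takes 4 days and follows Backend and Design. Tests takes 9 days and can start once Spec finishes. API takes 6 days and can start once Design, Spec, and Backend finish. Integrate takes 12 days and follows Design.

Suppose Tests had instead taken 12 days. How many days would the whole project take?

19

Baseline: Design→Docs→QA = 6+4+9 = 19 → 19 days.
The longest path through Tests is only 13 days, so Tests has float 6.
That remains the longest chain; total 19 days.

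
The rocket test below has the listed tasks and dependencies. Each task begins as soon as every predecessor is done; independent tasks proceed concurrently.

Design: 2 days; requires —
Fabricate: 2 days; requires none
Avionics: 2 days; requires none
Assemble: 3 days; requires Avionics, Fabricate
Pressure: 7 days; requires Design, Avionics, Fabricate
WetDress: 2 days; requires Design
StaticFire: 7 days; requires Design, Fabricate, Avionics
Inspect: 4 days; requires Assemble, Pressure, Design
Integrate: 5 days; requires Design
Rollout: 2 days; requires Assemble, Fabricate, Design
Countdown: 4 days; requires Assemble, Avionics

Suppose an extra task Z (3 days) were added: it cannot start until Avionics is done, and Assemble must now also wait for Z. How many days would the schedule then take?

13

Originally the schedule takes 13 days.
With Z inserted, Assemble now waits for max(Avionics, Fabricate, Z).
New critical path: Design→Pressure→Inspect = 2+7+4 = 13 ⇒ 13 days.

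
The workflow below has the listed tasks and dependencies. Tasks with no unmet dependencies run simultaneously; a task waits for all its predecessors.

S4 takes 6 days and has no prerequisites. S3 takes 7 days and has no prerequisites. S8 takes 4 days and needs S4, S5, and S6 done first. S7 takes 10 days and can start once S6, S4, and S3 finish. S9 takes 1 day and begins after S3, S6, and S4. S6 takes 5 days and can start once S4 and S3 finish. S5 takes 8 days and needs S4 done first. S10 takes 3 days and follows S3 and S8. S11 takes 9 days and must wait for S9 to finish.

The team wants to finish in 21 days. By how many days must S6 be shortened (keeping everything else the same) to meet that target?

1

Current finish: 22 days; target: 21.
S6 is on every critical path, so each day cut from S6 cuts the finish by one (this holds down to a finish of 21).
Need 22 − 21 = 1 day off S6 → S6 becomes 4 days, finish becomes 21.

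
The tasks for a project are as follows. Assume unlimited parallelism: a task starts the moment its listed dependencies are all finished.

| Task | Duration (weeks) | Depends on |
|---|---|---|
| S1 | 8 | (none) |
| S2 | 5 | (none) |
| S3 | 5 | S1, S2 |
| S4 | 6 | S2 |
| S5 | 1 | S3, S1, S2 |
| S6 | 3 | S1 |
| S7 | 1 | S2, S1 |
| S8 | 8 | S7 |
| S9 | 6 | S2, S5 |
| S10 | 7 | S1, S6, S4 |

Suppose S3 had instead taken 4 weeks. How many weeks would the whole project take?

Baseline: S1→S3→S5→S9 = 8+5+1+6 = 20 → 20 weeks.
S3 lies on that path, so at 4 weeks the path becomes 19 weeks.
That remains the longest chain; total 19 weeks.

19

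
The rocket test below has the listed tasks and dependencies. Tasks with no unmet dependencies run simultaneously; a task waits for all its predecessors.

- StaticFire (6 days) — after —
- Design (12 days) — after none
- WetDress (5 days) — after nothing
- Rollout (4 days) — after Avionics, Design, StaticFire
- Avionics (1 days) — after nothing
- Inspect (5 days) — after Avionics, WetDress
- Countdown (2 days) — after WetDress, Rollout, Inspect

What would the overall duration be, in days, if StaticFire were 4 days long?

18

As given, the longest chain is Design→Rollout→Countdown = 12+4+2 = 18, so the finish is 18 days.
The longest path through StaticFire is only 12 days, so StaticFire has float 6.
That remains the longest chain; total 18 days.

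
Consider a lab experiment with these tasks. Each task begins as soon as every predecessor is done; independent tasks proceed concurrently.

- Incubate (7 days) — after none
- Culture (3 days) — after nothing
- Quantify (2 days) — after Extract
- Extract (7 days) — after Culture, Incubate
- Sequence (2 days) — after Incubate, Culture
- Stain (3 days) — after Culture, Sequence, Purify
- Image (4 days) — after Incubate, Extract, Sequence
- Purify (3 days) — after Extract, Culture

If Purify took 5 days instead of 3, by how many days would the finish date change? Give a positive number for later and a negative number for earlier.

2

The binding path is Incubate→Extract→Purify→Stain = 7+7+3+3 = 20; finish at 20 days.
Purify is on the critical path; changing it to 5 makes that path 22 days.
No other chain overtakes it, so the finish is 22 days.
Change in finish: 22 − 20 = +2 days.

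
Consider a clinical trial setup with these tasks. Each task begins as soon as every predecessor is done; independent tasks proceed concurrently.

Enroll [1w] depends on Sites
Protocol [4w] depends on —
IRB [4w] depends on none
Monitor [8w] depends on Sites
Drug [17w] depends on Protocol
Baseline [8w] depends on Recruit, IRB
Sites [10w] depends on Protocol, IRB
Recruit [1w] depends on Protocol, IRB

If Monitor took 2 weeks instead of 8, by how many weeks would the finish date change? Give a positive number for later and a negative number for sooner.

Critical path before the change: Protocol→Sites→Monitor = 4+10+8 = 22 giving 22 weeks.
Monitor is on the critical path; changing it to 2 makes that path 16 weeks.
The binding chain switches to Protocol→Drug = 4+17 = 21; finish 21 weeks.
Change in finish: 21 − 22 = -1 weeks.

-1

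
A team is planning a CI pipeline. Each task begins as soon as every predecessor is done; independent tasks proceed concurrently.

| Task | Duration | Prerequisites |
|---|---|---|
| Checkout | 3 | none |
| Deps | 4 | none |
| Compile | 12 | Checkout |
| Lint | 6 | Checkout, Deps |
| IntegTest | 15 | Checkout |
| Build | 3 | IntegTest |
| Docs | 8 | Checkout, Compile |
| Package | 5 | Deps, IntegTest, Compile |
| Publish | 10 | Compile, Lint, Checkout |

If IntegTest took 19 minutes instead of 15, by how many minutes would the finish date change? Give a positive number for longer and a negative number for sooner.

Baseline: Checkout→Compile→Publish = 3+12+10 = 25 → 25 minutes.
The longest path through IntegTest is only 23 minutes, so IntegTest has float 2.
The binding chain switches to Checkout→IntegTest→Package = 3+19+5 = 27; finish 27 minutes.
Change in finish: 27 − 25 = +2 minutes.

2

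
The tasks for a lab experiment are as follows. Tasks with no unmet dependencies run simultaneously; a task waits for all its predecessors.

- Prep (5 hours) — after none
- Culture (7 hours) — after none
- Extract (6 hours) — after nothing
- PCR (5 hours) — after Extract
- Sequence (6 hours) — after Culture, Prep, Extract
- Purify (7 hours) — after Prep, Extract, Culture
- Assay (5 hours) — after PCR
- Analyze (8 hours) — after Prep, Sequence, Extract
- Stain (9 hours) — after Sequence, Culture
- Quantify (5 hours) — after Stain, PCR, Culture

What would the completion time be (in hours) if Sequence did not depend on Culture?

Original critical path: Culture→Sequence→Stain→Quantify = 7+6+9+5 = 27 ⇒ 27 hours.
Without Culture→Sequence, Sequence's earliest start moves from 7 to 6.
After: Extract→Sequence→Stain→Quantify = 6+6+9+5 = 26 → 26 hours.

26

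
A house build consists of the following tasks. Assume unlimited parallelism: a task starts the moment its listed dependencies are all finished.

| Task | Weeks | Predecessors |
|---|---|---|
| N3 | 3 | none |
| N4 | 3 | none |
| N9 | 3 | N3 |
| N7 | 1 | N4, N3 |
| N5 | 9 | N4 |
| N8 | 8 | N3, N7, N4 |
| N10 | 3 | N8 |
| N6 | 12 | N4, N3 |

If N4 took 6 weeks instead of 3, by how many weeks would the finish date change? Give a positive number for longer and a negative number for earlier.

3

Baseline: N4→N6 = 3+12 = 15 → 15 weeks.
N4 lies on that path, so at 6 weeks the path becomes 18 weeks.
The critical path is still N4→N6; finish is now 18 weeks.
Change in finish: 18 − 15 = +3 weeks.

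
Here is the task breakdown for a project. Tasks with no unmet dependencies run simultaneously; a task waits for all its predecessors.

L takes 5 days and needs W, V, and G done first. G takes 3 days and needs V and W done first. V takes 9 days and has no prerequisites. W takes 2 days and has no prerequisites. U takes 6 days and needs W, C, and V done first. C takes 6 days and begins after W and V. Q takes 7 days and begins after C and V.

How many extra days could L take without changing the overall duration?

5

The longest chain is V→C→Q = 9+6+7 = 22; overall finish 22 days.
Longest path through L: 17 days (earliest finish 17, latest finish 22).
Slack of L = 17 − 12 = 5 days.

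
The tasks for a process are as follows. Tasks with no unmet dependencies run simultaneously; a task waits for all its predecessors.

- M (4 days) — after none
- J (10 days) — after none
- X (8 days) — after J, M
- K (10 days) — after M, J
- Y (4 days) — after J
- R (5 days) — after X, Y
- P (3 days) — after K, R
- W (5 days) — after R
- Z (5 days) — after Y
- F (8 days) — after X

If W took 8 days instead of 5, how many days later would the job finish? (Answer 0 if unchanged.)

3

Actual critical path: J→X→R→W = 10+8+5+5 = 28 ⇒ 28 days.
W is on the critical path; changing it to 8 makes that path 31 days.
No other chain overtakes it, so the finish is 31 days.
Change in finish: 31 − 28 = +3 days.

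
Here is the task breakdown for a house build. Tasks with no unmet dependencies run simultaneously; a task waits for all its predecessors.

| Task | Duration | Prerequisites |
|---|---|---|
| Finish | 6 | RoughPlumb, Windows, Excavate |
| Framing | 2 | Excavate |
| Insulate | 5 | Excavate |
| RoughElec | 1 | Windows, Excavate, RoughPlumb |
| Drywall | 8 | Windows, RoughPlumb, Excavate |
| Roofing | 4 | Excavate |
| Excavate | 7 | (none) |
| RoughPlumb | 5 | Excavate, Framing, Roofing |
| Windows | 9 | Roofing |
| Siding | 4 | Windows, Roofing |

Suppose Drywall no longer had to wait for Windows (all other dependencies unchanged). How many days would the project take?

Before: longest chain Excavate→Roofing→Windows→Drywall = 7+4+9+8 = 28, finish 28.
Without Windows→Drywall, Drywall's earliest start moves from 20 to 16.
After: Excavate→Roofing→Windows→Finish = 7+4+9+6 = 26 → 26 days.

26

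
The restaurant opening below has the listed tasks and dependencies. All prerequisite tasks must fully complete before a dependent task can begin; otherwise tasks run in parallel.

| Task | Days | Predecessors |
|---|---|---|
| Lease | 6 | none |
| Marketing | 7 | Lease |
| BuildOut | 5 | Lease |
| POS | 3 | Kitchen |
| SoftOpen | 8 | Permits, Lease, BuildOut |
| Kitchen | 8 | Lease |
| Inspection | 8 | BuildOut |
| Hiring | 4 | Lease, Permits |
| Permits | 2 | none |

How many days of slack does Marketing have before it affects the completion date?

Lease→BuildOut→SoftOpen = 6+5+8 = 19 sets the makespan at 19 days.
Longest path through Marketing: 13 days (earliest finish 13, latest finish 19).
Slack of Marketing = 12 − 6 = 6 days.

6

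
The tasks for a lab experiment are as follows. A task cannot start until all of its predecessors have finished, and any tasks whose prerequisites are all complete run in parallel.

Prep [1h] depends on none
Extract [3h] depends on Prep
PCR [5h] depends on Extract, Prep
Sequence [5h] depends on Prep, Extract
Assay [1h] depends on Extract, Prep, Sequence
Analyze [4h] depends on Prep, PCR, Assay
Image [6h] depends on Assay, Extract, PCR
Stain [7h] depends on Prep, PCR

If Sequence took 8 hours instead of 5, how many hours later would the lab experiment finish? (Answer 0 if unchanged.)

3

The binding path is Prep→Extract→Sequence→Assay→Image = 1+3+5+1+6 = 16; finish at 16 hours.
Sequence lies on that path, so at 8 hours the path becomes 19 hours.
No other chain overtakes it, so the finish is 19 hours.
Change in finish: 19 − 16 = +3 hours.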